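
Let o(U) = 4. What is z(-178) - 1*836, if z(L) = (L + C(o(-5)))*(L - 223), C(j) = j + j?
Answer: 67334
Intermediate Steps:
C(j) = 2*j
z(L) = (-223 + L)*(8 + L) (z(L) = (L + 2*4)*(L - 223) = (L + 8)*(-223 + L) = (8 + L)*(-223 + L) = (-223 + L)*(8 + L))
z(-178) - 1*836 = (-1784 + (-178)**2 - 215*(-178)) - 1*836 = (-1784 + 31684 + 38270) - 836 = 68170 - 836 = 67334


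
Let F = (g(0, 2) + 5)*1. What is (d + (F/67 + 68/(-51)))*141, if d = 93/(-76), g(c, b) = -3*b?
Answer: -1846583/5092 ≈ -362.64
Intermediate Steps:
F = -1 (F = (-3*2 + 5)*1 = (-6 + 5)*1 = -1*1 = -1)
d = -93/76 (d = 93*(-1/76) = -93/76 ≈ -1.2237)
(d + (F/67 + 68/(-51)))*141 = (-93/76 + (-1/67 + 68/(-51)))*141 = (-93/76 + (-1*1/67 + 68*(-1/51)))*141 = (-93/76 + (-1/67 - 4/3))*141 = (-93/76 - 271/201)*141 = -39289/15276*141 = -1846583/5092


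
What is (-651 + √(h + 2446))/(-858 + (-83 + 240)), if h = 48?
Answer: 651/701 - √2494/701 ≈ 0.85743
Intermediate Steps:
(-651 + √(h + 2446))/(-858 + (-83 + 240)) = (-651 + √(48 + 2446))/(-858 + (-83 + 240)) = (-651 + √2494)/(-858 + 157) = (-651 + √2494)/(-701) = (-651 + √2494)*(-1/701) = 651/701 - √2494/701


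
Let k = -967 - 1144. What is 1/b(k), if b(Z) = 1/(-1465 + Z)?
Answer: -3576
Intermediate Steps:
k = -2111
1/b(k) = 1/(1/(-1465 - 2111)) = 1/(1/(-3576)) = 1/(-1/3576) = -3576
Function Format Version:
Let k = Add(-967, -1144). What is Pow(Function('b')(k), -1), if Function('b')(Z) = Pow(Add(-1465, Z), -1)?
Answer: -3576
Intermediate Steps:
k = -2111
Pow(Function('b')(k), -1) = Pow(Pow(Add(-1465, -2111), -1), -1) = Pow(Pow(-3576, -1), -1) = Pow(Rational(-1, 3576), -1) = -3576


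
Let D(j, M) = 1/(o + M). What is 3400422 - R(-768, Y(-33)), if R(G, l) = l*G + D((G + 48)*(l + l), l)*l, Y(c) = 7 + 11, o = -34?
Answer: 27313977/8 ≈ 3.4142e+6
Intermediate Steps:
Y(c) = 18
D(j, M) = 1/(-34 + M)
R(G, l) = G*l + l/(-34 + l) (R(G, l) = l*G + l/(-34 + l) = G*l + l/(-34 + l))
3400422 - R(-768, Y(-33)) = 3400422 - 18*(1 - 768*(-34 + 18))/(-34 + 18) = 3400422 - 18*(1 - 768*(-16))/(-16) = 3400422 - 18*(-1)*(1 + 12288)/16 = 3400422 - 18*(-1)*12289/16 = 3400422 - 1*(-110601/8) = 3400422 + 110601/8 = 27313977/8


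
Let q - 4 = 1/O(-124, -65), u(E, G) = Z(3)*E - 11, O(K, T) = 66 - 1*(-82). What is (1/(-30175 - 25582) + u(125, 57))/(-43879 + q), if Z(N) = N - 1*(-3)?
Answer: -6098254456/362058023743 ≈ -0.016843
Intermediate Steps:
Z(N) = 3 + N (Z(N) = N + 3 = 3 + N)
O(K, T) = 148 (O(K, T) = 66 + 82 = 148)
u(E, G) = -11 + 6*E (u(E, G) = (3 + 3)*E - 11 = 6*E - 11 = -11 + 6*E)
q = 593/148 (q = 4 + 1/148 = 593/148 ≈ 4.0068)
(1/(-30175 - 25582) + u(125, 57))/(-43879 + q) = (1/(-30175 - 25582) + (-11 + 6*125))/(-43879 + 593/148) = (1/(-55757) + (-11 + 750))/(-6493499/148) = (-1/55757 + 739)*(-148/6493499) = (41204422/55757)*(-148/6493499) = -6098254456/362058023743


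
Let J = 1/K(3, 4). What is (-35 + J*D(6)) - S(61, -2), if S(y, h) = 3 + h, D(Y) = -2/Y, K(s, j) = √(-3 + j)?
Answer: -109/3 ≈ -36.333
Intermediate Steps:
J = 1 (J = 1/(√(-3 + 4)) = 1/(√1) = 1/1 = 1)
(-35 + J*D(6)) - S(61, -2) = (-35 + 1*(-2/6)) - (3 - 2) = (-35 + 1*(-2*⅙)) - 1*1 = (-35 + 1*(-⅓)) - 1 = (-35 - ⅓) - 1 = -106/3 - 1 = -109/3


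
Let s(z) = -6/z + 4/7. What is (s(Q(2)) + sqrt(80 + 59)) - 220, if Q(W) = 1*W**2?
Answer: -3093/14 + sqrt(139) ≈ -209.14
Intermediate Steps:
Q(W) = W**2
s(z) = 4/7 - 6/z (s(z) = -6/z + 4*(1/7) = -6/z + 4/7 = 4/7 - 6/z)
(s(Q(2)) + sqrt(80 + 59)) - 220 = ((4/7 - 6/(2**2)) + sqrt(80 + 59)) - 220 = ((4/7 - 6/4) + sqrt(139)) - 220 = ((4/7 - 6*1/4) + sqrt(139)) - 220 = ((4/7 - 3/2) + sqrt(139)) - 220 = (-13/14 + sqrt(139)) - 220 = -3093/14 + sqrt(139)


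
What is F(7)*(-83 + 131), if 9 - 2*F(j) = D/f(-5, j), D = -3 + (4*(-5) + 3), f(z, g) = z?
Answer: 120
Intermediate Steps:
D = -20 (D = -3 + (-20 + 3) = -3 - 17 = -20)
F(j) = 5/2 (F(j) = 9/2 - (-10)/(-5) = 9/2 - (-10)*(-1)/5 = 9/2 - ½*4 = 9/2 - 2 = 5/2)
F(7)*(-83 + 131) = 5*(-83 + 131)/2 = (5/2)*48 = 120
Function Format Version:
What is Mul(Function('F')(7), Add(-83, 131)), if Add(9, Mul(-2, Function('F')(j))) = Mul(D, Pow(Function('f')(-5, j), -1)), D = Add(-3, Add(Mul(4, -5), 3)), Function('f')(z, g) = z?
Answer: 120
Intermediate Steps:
D = -20 (D = Add(-3, Add(-20, 3)) = Add(-3, -17) = -20)
Function('F')(j) = Rational(5, 2) (Function('F')(j) = Add(Rational(9, 2), Mul(Rational(-1, 2), Mul(-20, Pow(-5, -1)))) = Add(Rational(9, 2), Mul(Rational(-1, 2), Mul(-20, Rational(-1, 5)))) = Add(Rational(9, 2), Mul(Rational(-1, 2), 4)) = Add(Rational(9, 2), -2) = Rational(5, 2))
Mul(Function('F')(7), Add(-83, 131)) = Mul(Rational(5, 2), Add(-83, 131)) = Mul(Rational(5, 2), 48) = 120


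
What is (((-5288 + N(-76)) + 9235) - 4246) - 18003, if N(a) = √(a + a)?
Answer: -18302 + 2*I*√38 ≈ -18302.0 + 12.329*I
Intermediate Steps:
N(a) = √2*√a (N(a) = √(2*a) = √2*√a)
(((-5288 + N(-76)) + 9235) - 4246) - 18003 = (((-5288 + √2*√(-76)) + 9235) - 4246) - 18003 = (((-5288 + √2*(2*I*√19)) + 9235) - 4246) - 18003 = (((-5288 + 2*I*√38) + 9235) - 4246) - 18003 = ((3947 + 2*I*√38) - 4246) - 18003 = (-299 + 2*I*√38) - 18003 = -18302 + 2*I*√38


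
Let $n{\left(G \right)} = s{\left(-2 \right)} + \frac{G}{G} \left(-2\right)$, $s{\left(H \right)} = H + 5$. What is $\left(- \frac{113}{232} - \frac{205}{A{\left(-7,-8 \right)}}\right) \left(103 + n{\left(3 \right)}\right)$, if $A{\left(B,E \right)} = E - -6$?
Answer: $\frac{307671}{29} \approx 10609.0$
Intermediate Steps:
$s{\left(H \right)} = 5 + H$
$A{\left(B,E \right)} = 6 + E$ ($A{\left(B,E \right)} = E + 6 = 6 + E$)
$n{\left(G \right)} = 1$ ($n{\left(G \right)} = \left(5 - 2\right) + \frac{G}{G} \left(-2\right) = 3 + 1 \left(-2\right) = 3 - 2 = 1$)
$\left(- \frac{113}{232} - \frac{205}{A{\left(-7,-8 \right)}}\right) \left(103 + n{\left(3 \right)}\right) = \left(- \frac{113}{232} - \frac{205}{6 - 8}\right) \left(103 + 1\right) = \left(\left(-113\right) \frac{1}{232} - \frac{205}{-2}\right) 104 = \left(- \frac{113}{232} - - \frac{205}{2}\right) 104 = \left(- \frac{113}{232} + \frac{205}{2}\right) 104 = \frac{23667}{232} \cdot 104 = \frac{307671}{29}$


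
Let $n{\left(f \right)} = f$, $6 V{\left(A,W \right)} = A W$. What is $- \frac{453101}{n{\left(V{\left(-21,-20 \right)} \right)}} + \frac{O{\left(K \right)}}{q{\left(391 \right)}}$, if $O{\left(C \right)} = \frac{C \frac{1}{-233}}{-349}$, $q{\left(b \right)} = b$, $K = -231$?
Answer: $- \frac{14406322296817}{2225646290} \approx -6472.9$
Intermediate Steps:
$V{\left(A,W \right)} = \frac{A W}{6}$
$O{\left(C \right)} = \frac{C}{81317}$ ($O{\left(C \right)} = C \left(- \frac{1}{233}\right) \left(- \frac{1}{349}\right) = - \frac{C}{233} \left(- \frac{1}{349}\right) = \frac{C}{81317}$)
$- \frac{453101}{n{\left(V{\left(-21,-20 \right)} \right)}} + \frac{O{\left(K \right)}}{q{\left(391 \right)}} = - \frac{453101}{\frac{1}{6} \left(-21\right) \left(-20\right)} + \frac{\frac{1}{81317} \left(-231\right)}{391} = - \frac{453101}{70} - \frac{231}{31794947} = - \frac{14406322296817}{2225646290}$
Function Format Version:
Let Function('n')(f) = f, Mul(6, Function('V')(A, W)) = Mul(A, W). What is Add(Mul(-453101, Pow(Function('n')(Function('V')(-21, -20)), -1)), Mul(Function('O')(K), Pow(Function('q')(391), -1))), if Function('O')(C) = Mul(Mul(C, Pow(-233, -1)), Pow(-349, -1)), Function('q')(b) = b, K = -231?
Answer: Rational(-14406322296817, 2225646290) ≈ -6472.9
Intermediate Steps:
Function('V')(A, W) = Mul(Rational(1, 6), A, W) (Function('V')(A, W) = Mul(Rational(1, 6), Mul(A, W)) = Mul(Rational(1, 6), A, W))
Function('O')(C) = Mul(Rational(1, 81317), C) (Function('O')(C) = Mul(Mul(C, Rational(-1, 233)), Rational(-1, 349)) = Mul(Mul(Rational(-1, 233), C), Rational(-1, 349)) = Mul(Rational(1, 81317), C))
Add(Mul(-453101, Pow(Function('n')(Function('V')(-21, -20)), -1)), Mul(Function('O')(K), Pow(Function('q')(391), -1))) = Add(Mul(-453101, Pow(Mul(Rational(1, 6), -21, -20), -1)), Mul(Mul(Rational(1, 81317), -231), Pow(391, -1))) = Add(Mul(-453101, Pow(70, -1)), Mul(Rational(-231, 81317), Rational(1, 391))) = Add(Mul(-453101, Rational(1, 70)), Rational(-231, 31794947)) = Add(Rational(-453101, 70), Rational(-231, 31794947)) = Rational(-14406322296817, 2225646290)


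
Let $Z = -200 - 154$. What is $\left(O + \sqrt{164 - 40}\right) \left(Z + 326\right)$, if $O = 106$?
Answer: $-2968 - 56 \sqrt{31} \approx -3279.8$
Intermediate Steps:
$Z = -354$
$\left(O + \sqrt{164 - 40}\right) \left(Z + 326\right) = \left(106 + \sqrt{164 - 40}\right) \left(-354 + 326\right) = \left(106 + \sqrt{164 - 40}\right) \left(-28\right) = \left(106 + \sqrt{124}\right) \left(-28\right) = \left(106 + 2 \sqrt{31}\right) \left(-28\right) = -2968 - 56 \sqrt{31}$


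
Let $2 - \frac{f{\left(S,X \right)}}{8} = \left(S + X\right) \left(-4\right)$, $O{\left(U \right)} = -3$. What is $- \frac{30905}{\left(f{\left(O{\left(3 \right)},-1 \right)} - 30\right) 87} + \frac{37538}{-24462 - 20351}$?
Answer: $\frac{921201313}{553619802} \approx 1.664$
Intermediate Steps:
$f{\left(S,X \right)} = 16 + 32 S + 32 X$ ($f{\left(S,X \right)} = 16 - 8 \left(S + X\right) \left(-4\right) = 16 - 8 \left(- 4 S - 4 X\right) = 16 + \left(32 S + 32 X\right) = 16 + 32 S + 32 X$)
$- \frac{30905}{\left(f{\left(O{\left(3 \right)},-1 \right)} - 30\right) 87} + \frac{37538}{-24462 - 20351} = - \frac{30905}{\left(\left(16 + 32 \left(-3\right) + 32 \left(-1\right)\right) - 30\right) 87} + \frac{37538}{-24462 - 20351} = - \frac{30905}{\left(\left(16 - 96 - 32\right) - 30\right) 87} + \frac{37538}{-44813} = - \frac{30905}{\left(-112 - 30\right) 87} + 37538 \left(- \frac{1}{44813}\right) = - \frac{30905}{\left(-142\right) 87} - \frac{37538}{44813} = - \frac{30905}{-12354} - \frac{37538}{44813} = \left(-30905\right) \left(- \frac{1}{12354}\right) - \frac{37538}{44813} = \frac{30905}{12354} - \frac{37538}{44813} = \frac{921201313}{553619802}$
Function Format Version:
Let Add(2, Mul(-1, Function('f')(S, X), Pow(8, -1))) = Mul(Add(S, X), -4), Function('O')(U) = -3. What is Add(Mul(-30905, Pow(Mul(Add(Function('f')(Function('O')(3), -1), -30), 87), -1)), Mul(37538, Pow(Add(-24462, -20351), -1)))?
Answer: Rational(921201313, 553619802) ≈ 1.6640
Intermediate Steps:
Function('f')(S, X) = Add(16, Mul(32, S), Mul(32, X)) (Function('f')(S, X) = Add(16, Mul(-8, Mul(Add(S, X), -4))) = Add(16, Mul(-8, Add(Mul(-4, S), Mul(-4, X)))) = Add(16, Add(Mul(32, S), Mul(32, X))) = Add(16, Mul(32, S), Mul(32, X)))
Add(Mul(-30905, Pow(Mul(Add(Function('f')(Function('O')(3), -1), -30), 87), -1)), Mul(37538, Pow(Add(-24462, -20351), -1))) = Add(Mul(-30905, Pow(Mul(Add(Add(16, Mul(32, -3), Mul(32, -1)), -30), 87), -1)), Mul(37538, Pow(Add(-24462, -20351), -1))) = Add(Mul(-30905, Pow(Mul(Add(Add(16, -96, -32), -30), 87), -1)), Mul(37538, Pow(-44813, -1))) = Add(Mul(-30905, Pow(Mul(Add(-112, -30), 87), -1)), Mul(37538, Rational(-1, 44813))) = Add(Mul(-30905, Pow(Mul(-142, 87), -1)), Rational(-37538, 44813)) = Add(Mul(-30905, Pow(-12354, -1)), Rational(-37538, 44813)) = Add(Mul(-30905, Rational(-1, 12354)), Rational(-37538, 44813)) = Add(Rational(30905, 12354), Rational(-37538, 44813)) = Rational(921201313, 553619802)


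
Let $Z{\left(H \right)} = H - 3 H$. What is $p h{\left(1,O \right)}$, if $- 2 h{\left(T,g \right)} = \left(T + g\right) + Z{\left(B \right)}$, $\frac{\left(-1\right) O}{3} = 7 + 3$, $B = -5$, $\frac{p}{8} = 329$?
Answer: $25004$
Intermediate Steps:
$p = 2632$ ($p = 8 \cdot 329 = 2632$)
$O = -30$ ($O = - 3 \left(7 + 3\right) = \left(-3\right) 10 = -30$)
$Z{\left(H \right)} = - 2 H$
$h{\left(T,g \right)} = -5 - \frac{T}{2} - \frac{g}{2}$ ($h{\left(T,g \right)} = - \frac{\left(T + g\right) - -10}{2} = - \frac{\left(T + g\right) + 10}{2} = - \frac{10 + T + g}{2} = -5 - \frac{T}{2} - \frac{g}{2}$)
$p h{\left(1,O \right)} = 2632 \left(-5 - \frac{1}{2} - -15\right) = 2632 \left(-5 - \frac{1}{2} + 15\right) = 2632 \cdot \frac{19}{2} = 25004$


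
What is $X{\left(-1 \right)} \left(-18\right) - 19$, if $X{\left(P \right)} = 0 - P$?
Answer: $-37$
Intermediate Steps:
$X{\left(P \right)} = - P$
$X{\left(-1 \right)} \left(-18\right) - 19 = \left(-1\right) \left(-1\right) \left(-18\right) - 19 = 1 \left(-18\right) - 19 = -18 - 19 = -37$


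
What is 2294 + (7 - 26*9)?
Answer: 2067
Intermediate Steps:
2294 + (7 - 26*9) = 2294 + (7 - 234) = 2294 - 227 = 2067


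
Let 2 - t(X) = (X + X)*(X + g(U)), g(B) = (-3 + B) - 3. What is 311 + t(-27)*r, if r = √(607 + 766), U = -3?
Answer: 311 - 1942*√1373 ≈ -71648.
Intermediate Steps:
g(B) = -6 + B
r = √1373 ≈ 37.054
t(X) = 2 - 2*X*(-9 + X) (t(X) = 2 - (X + X)*(X + (-6 - 3)) = 2 - 2*X*(X - 9) = 2 - 2*X*(-9 + X))
311 + t(-27)*r = 311 + (2 - 2*(-27)² + 18*(-27))*√1373 = 311 + (2 - 2*729 - 486)*√1373 = 311 + (2 - 1458 - 486)*√1373 = 311 - 1942*√1373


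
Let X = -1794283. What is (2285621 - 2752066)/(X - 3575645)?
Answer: 466445/5369928 ≈ 0.086862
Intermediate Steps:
(2285621 - 2752066)/(X - 3575645) = (2285621 - 2752066)/(-1794283 - 3575645) = -466445/(-5369928) = -466445*(-1/5369928) = 466445/5369928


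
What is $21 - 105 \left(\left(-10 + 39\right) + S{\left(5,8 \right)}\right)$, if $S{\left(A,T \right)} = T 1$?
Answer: $-3864$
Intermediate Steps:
$S{\left(A,T \right)} = T$
$21 - 105 \left(\left(-10 + 39\right) + S{\left(5,8 \right)}\right) = 21 - 105 \left(\left(-10 + 39\right) + 8\right) = 21 - 105 \left(29 + 8\right) = 21 - 3885 = -3864$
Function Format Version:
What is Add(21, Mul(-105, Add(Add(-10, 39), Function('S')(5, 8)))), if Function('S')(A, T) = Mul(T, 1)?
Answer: -3864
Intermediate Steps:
Function('S')(A, T) = T
Add(21, Mul(-105, Add(Add(-10, 39), Function('S')(5, 8)))) = Add(21, Mul(-105, Add(Add(-10, 39), 8))) = Add(21, Mul(-105, Add(29, 8))) = Add(21, Mul(-105, 37)) = Add(21, -3885) = -3864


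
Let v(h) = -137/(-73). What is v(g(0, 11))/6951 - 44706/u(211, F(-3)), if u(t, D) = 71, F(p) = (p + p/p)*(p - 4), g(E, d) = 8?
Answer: -22684842911/36027033 ≈ -629.66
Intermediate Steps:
F(p) = (1 + p)*(-4 + p) (F(p) = (p + 1)*(-4 + p) = (1 + p)*(-4 + p))
v(h) = 137/73 (v(h) = -137*(-1/73) = 137/73)
v(g(0, 11))/6951 - 44706/u(211, F(-3)) = (137/73)/6951 - 44706/71 = (137/73)*(1/6951) - 44706*1/71 = 137/507423 - 44706/71 = -22684842911/36027033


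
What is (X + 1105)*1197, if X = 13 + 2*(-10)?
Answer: 1314306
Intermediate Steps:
X = -7 (X = 13 - 20 = -7)
(X + 1105)*1197 = (-7 + 1105)*1197 = 1098*1197 = 1314306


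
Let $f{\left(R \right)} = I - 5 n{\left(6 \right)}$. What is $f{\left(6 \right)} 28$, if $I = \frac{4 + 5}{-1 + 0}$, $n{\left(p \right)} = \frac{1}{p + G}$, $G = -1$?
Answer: $-280$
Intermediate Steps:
$n{\left(p \right)} = \frac{1}{-1 + p}$ ($n{\left(p \right)} = \frac{1}{p - 1} = \frac{1}{-1 + p}$)
$I = -9$ ($I = \frac{9}{-1} = 9 \left(-1\right) = -9$)
$f{\left(R \right)} = -10$ ($f{\left(R \right)} = -9 - \frac{5}{-1 + 6} = -9 - \frac{5}{5} = -9 - 1 = -10$)
$f{\left(6 \right)} 28 = \left(-10\right) 28 = -280$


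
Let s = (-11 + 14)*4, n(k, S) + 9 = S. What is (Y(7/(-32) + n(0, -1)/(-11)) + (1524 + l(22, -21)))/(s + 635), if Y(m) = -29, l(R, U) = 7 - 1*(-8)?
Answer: 1510/647 ≈ 2.3338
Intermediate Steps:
n(k, S) = -9 + S
l(R, U) = 15 (l(R, U) = 7 + 8 = 15)
s = 12 (s = 3*4 = 12)
(Y(7/(-32) + n(0, -1)/(-11)) + (1524 + l(22, -21)))/(s + 635) = (-29 + (1524 + 15))/(12 + 635) = (-29 + 1539)/647 = 1510*(1/647) = 1510/647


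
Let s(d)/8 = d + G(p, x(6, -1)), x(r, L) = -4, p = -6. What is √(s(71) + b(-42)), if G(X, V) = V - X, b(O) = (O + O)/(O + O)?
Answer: 3*√65 ≈ 24.187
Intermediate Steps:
b(O) = 1 (b(O) = (2*O)/((2*O)) = (2*O)*(1/(2*O)) = 1)
s(d) = 16 + 8*d (s(d) = 8*(d + (-4 - 1*(-6))) = 8*(d + (-4 + 6)) = 8*(d + 2) = 8*(2 + d) = 16 + 8*d)
√(s(71) + b(-42)) = √((16 + 8*71) + 1) = √((16 + 568) + 1) = √(584 + 1) = √585 = 3*√65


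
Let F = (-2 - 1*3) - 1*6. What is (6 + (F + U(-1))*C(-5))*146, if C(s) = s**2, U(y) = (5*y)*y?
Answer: -21024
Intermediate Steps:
F = -11 (F = (-2 - 3) - 6 = -5 - 6 = -11)
U(y) = 5*y**2
(6 + (F + U(-1))*C(-5))*146 = (6 + (-11 + 5*(-1)**2)*(-5)**2)*146 = (6 + (-11 + 5*1)*25)*146 = (6 + (-11 + 5)*25)*146 = (6 - 6*25)*146 = (6 - 150)*146 = -144*146 = -21024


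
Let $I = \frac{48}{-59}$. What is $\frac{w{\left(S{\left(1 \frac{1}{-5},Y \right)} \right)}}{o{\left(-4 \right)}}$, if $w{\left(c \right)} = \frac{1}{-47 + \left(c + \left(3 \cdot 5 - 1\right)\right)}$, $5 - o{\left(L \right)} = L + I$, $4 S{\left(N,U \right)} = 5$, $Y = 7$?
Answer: $- \frac{236}{73533} \approx -0.0032094$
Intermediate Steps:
$S{\left(N,U \right)} = \frac{5}{4}$ ($S{\left(N,U \right)} = \frac{1}{4} \cdot 5 = \frac{5}{4}$)
$I = - \frac{48}{59}$ ($I = 48 \left(- \frac{1}{59}\right) = - \frac{48}{59} \approx -0.81356$)
$o{\left(L \right)} = \frac{343}{59} - L$ ($o{\left(L \right)} = 5 - \left(L - \frac{48}{59}\right) = 5 - \left(- \frac{48}{59} + L\right) = \frac{343}{59} - L$)
$w{\left(c \right)} = \frac{1}{-33 + c}$ ($w{\left(c \right)} = \frac{1}{-47 + \left(c + \left(15 - 1\right)\right)} = \frac{1}{-47 + \left(c + 14\right)} = \frac{1}{-47 + \left(14 + c\right)} = \frac{1}{-33 + c}$)
$\frac{w{\left(S{\left(1 \frac{1}{-5},Y \right)} \right)}}{o{\left(-4 \right)}} = \frac{1}{\left(-33 + \frac{5}{4}\right) \left(\frac{343}{59} - -4\right)} = \frac{1}{\left(- \frac{127}{4}\right) \left(\frac{343}{59} + 4\right)} = - \frac{4}{127 \cdot \frac{579}{59}} = \left(- \frac{4}{127}\right) \frac{59}{579} = - \frac{236}{73533}$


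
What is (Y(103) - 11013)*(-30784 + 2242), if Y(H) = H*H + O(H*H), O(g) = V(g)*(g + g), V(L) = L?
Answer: -6424842960036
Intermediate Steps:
O(g) = 2*g**2 (O(g) = g*(g + g) = g*(2*g) = 2*g**2)
Y(H) = H**2 + 2*H**4 (Y(H) = H*H + 2*(H*H)**2 = H**2 + 2*(H**2)**2 = H**2 + 2*H**4)
(Y(103) - 11013)*(-30784 + 2242) = ((103**2 + 2*103**4) - 11013)*(-30784 + 2242) = ((10609 + 2*112550881) - 11013)*(-28542) = ((10609 + 225101762) - 11013)*(-28542) = (225112371 - 11013)*(-28542) = 225101358*(-28542) = -6424842960036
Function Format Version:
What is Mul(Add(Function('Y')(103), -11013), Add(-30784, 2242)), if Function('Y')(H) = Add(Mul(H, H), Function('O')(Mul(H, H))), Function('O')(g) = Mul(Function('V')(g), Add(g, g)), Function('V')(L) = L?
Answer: -6424842960036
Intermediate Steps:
Function('O')(g) = Mul(2, Pow(g, 2)) (Function('O')(g) = Mul(g, Add(g, g)) = Mul(g, Mul(2, g)) = Mul(2, Pow(g, 2)))
Function('Y')(H) = Add(Pow(H, 2), Mul(2, Pow(H, 4))) (Function('Y')(H) = Add(Mul(H, H), Mul(2, Pow(Mul(H, H), 2))) = Add(Pow(H, 2), Mul(2, Pow(Pow(H, 2), 2))) = Add(Pow(H, 2), Mul(2, Pow(H, 4))))
Mul(Add(Function('Y')(103), -11013), Add(-30784, 2242)) = Mul(Add(Add(Pow(103, 2), Mul(2, Pow(103, 4))), -11013), Add(-30784, 2242)) = Mul(Add(Add(10609, Mul(2, 112550881)), -11013), -28542) = Mul(Add(Add(10609, 225101762), -11013), -28542) = Mul(Add(225112371, -11013), -28542) = Mul(225101358, -28542) = -6424842960036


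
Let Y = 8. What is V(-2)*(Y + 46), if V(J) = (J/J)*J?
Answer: -108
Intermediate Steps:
V(J) = J (V(J) = 1*J = J)
V(-2)*(Y + 46) = -2*(8 + 46) = -2*54 = -108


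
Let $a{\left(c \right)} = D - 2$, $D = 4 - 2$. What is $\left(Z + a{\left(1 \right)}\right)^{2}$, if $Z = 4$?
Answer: $16$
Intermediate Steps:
$D = 2$
$a{\left(c \right)} = 0$ ($a{\left(c \right)} = 2 - 2 = 0$)
$\left(Z + a{\left(1 \right)}\right)^{2} = \left(4 + 0\right)^{2} = 4^{2} = 16$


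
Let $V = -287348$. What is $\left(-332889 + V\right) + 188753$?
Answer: $-431484$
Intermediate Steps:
$\left(-332889 + V\right) + 188753 = \left(-332889 - 287348\right) + 188753 = -620237 + 188753 = -431484$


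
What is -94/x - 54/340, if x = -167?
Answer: 11471/28390 ≈ 0.40405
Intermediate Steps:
-94/x - 54/340 = -94/(-167) - 54/340 = -94*(-1/167) - 54*1/340 = 94/167 - 27/170 = 11471/28390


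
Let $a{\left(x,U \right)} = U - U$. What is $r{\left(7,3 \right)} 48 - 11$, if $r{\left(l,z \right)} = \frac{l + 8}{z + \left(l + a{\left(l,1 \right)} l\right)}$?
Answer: $61$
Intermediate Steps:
$a{\left(x,U \right)} = 0$
$r{\left(l,z \right)} = \frac{8 + l}{l + z}$ ($r{\left(l,z \right)} = \frac{l + 8}{z + \left(l + 0 l\right)} = \frac{8 + l}{z + \left(l + 0\right)} = \frac{8 + l}{z + l} = \frac{8 + l}{l + z}$)
$r{\left(7,3 \right)} 48 - 11 = \frac{8 + 7}{7 + 3} \cdot 48 - 11 = \frac{1}{10} \cdot 15 \cdot 48 - 11 = \frac{3}{2} \cdot 48 - 11 = 72 - 11 = 61$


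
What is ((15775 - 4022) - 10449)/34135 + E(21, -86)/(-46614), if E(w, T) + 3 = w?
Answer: 10028371/265194815 ≈ 0.037815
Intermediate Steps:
E(w, T) = -3 + w
((15775 - 4022) - 10449)/34135 + E(21, -86)/(-46614) = ((15775 - 4022) - 10449)/34135 + (-3 + 21)/(-46614) = (11753 - 10449)*(1/34135) + 18*(-1/46614) = 1304*(1/34135) - 3/7769 = 1304/34135 - 3/7769 = 10028371/265194815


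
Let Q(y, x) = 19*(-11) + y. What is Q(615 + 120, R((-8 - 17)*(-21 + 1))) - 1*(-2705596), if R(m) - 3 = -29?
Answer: 2706122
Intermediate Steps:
R(m) = -26 (R(m) = 3 - 29 = -26)
Q(y, x) = -209 + y
Q(615 + 120, R((-8 - 17)*(-21 + 1))) - 1*(-2705596) = (-209 + (615 + 120)) - 1*(-2705596) = (-209 + 735) + 2705596 = 526 + 2705596 = 2706122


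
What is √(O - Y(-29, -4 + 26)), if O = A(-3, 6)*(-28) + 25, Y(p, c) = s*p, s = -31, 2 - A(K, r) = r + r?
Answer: 3*I*√66 ≈ 24.372*I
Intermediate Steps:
A(K, r) = 2 - 2*r (A(K, r) = 2 - (r + r) = 2 - 2*r)
Y(p, c) = -31*p
O = 305 (O = (2 - 2*6)*(-28) + 25 = (2 - 12)*(-28) + 25 = -10*(-28) + 25 = 280 + 25 = 305)
√(O - Y(-29, -4 + 26)) = √(305 - (-31)*(-29)) = √(305 - 1*899) = √(305 - 899) = √(-594) = 3*I*√66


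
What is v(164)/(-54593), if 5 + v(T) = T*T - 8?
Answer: -26883/54593 ≈ -0.49243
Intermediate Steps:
v(T) = -13 + T**2 (v(T) = -5 + (T*T - 8) = -5 + (T**2 - 8) = -5 + (-8 + T**2) = -13 + T**2)
v(164)/(-54593) = (-13 + 164**2)/(-54593) = (-13 + 26896)*(-1/54593) = 26883*(-1/54593) = -26883/54593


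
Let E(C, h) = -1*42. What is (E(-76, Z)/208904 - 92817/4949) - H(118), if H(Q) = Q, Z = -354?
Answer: -70693113077/516932948 ≈ -136.75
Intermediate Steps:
E(C, h) = -42
(E(-76, Z)/208904 - 92817/4949) - H(118) = (-42/208904 - 92817/4949) - 1*118 = (-42*1/208904 - 92817*1/4949) - 118 = (-21/104452 - 92817/4949) - 118 = -9695025213/516932948 - 118 = -70693113077/516932948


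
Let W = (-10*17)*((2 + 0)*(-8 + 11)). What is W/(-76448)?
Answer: 255/19112 ≈ 0.013342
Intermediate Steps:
W = -1020 (W = -340*3 = -170*6 = -1020)
W/(-76448) = -1020/(-76448) = -1020*(-1/76448) = 255/19112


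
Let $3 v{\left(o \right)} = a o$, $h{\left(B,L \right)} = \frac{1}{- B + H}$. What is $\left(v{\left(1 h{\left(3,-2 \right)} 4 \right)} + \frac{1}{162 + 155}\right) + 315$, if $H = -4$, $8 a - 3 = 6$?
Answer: $\frac{1397033}{4438} \approx 314.79$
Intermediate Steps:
$a = \frac{9}{8}$ ($a = \frac{3}{8} + \frac{1}{8} \cdot 6 = \frac{3}{8} + \frac{3}{4} = \frac{9}{8} \approx 1.125$)
$h{\left(B,L \right)} = \frac{1}{-4 - B}$ ($h{\left(B,L \right)} = \frac{1}{- B - 4} = \frac{1}{-4 - B}$)
$v{\left(o \right)} = \frac{3 o}{8}$ ($v{\left(o \right)} = \frac{\frac{9}{8} o}{3} = \frac{3 o}{8}$)
$\left(v{\left(1 h{\left(3,-2 \right)} 4 \right)} + \frac{1}{162 + 155}\right) + 315 = \left(\frac{3 \cdot 1 \left(- \frac{1}{4 + 3}\right) 4}{8} + \frac{1}{162 + 155}\right) + 315 = \left(\frac{3 \cdot 1 \left(- \frac{1}{7}\right) 4}{8} + \frac{1}{317}\right) + 315 = \left(\frac{3 \left(\left(- \frac{1}{7}\right) 4\right)}{8} + \frac{1}{317}\right) + 315 = \left(\frac{3}{8} \left(- \frac{4}{7}\right) + \frac{1}{317}\right) + 315 = \left(- \frac{3}{14} + \frac{1}{317}\right) + 315 = - \frac{937}{4438} + 315 = \frac{1397033}{4438}$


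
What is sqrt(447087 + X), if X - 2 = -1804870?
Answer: I*sqrt(1357781) ≈ 1165.2*I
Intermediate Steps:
X = -1804868 (X = 2 - 1804870 = -1804868)
sqrt(447087 + X) = sqrt(447087 - 1804868) = sqrt(-1357781) = I*sqrt(1357781)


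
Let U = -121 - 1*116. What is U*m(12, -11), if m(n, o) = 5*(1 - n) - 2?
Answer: 13509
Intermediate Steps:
m(n, o) = 3 - 5*n (m(n, o) = (5 - 5*n) - 2 = 3 - 5*n)
U = -237 (U = -121 - 116 = -237)
U*m(12, -11) = -237*(3 - 5*12) = -237*(3 - 60) = -237*(-57) = 13509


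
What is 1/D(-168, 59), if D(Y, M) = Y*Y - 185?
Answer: 1/28039 ≈ 3.5665e-5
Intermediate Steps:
D(Y, M) = -185 + Y² (D(Y, M) = Y² - 185 = -185 + Y²)
1/D(-168, 59) = 1/(-185 + (-168)²) = 1/(-185 + 28224) = 1/28039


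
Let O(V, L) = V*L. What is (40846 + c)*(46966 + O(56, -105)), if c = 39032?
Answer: 3281867508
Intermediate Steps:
O(V, L) = L*V
(40846 + c)*(46966 + O(56, -105)) = (40846 + 39032)*(46966 - 105*56) = 79878*(46966 - 5880) = 79878*41086 = 3281867508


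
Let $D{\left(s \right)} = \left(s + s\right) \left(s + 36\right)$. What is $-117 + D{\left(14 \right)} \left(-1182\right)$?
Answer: $-1654917$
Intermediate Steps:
$D{\left(s \right)} = 2 s \left(36 + s\right)$
$-117 + D{\left(14 \right)} \left(-1182\right) = -117 + 2 \cdot 14 \left(36 + 14\right) \left(-1182\right) = -117 + 2 \cdot 14 \cdot 50 \left(-1182\right) = -117 + 1400 \left(-1182\right) = -117 - 1654800 = -1654917$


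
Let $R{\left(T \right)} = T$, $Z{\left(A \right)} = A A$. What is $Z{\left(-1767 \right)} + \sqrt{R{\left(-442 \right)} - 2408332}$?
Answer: $3122289 + i \sqrt{2408774} \approx 3.1223 \cdot 10^{6} + 1552.0 i$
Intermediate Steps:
$Z{\left(A \right)} = A^{2}$
$Z{\left(-1767 \right)} + \sqrt{R{\left(-442 \right)} - 2408332} = \left(-1767\right)^{2} + \sqrt{-442 - 2408332} = 3122289 + \sqrt{-2408774} = 3122289 + i \sqrt{2408774}$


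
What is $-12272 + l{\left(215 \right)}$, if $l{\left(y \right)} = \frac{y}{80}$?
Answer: $- \frac{196309}{16} \approx -12269.0$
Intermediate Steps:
$l{\left(y \right)} = \frac{y}{80}$ ($l{\left(y \right)} = y \frac{1}{80} = \frac{y}{80}$)
$-12272 + l{\left(215 \right)} = -12272 + \frac{1}{80} \cdot 215 = -12272 + \frac{43}{16} = - \frac{196309}{16}$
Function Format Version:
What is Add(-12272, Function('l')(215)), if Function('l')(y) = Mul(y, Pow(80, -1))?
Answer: Rational(-196309, 16) ≈ -12269.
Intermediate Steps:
Function('l')(y) = Mul(Rational(1, 80), y) (Function('l')(y) = Mul(y, Rational(1, 80)) = Mul(Rational(1, 80), y))
Add(-12272, Function('l')(215)) = Add(-12272, Mul(Rational(1, 80), 215)) = Add(-12272, Rational(43, 16)) = Rational(-196309, 16)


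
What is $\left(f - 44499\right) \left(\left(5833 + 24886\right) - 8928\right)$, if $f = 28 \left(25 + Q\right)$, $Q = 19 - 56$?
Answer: $-976999485$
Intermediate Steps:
$Q = -37$
$f = -336$ ($f = 28 \left(25 - 37\right) = 28 \left(-12\right) = -336$)
$\left(f - 44499\right) \left(\left(5833 + 24886\right) - 8928\right) = \left(-336 - 44499\right) \left(\left(5833 + 24886\right) - 8928\right) = - 44835 \left(30719 - 8928\right) = \left(-44835\right) 21791 = -976999485$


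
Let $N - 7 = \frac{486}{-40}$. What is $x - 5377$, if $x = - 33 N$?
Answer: $- \frac{104141}{20} \approx -5207.0$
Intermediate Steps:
$N = - \frac{103}{20}$ ($N = 7 + \frac{486}{-40} = 7 + 486 \left(- \frac{1}{40}\right) = 7 - \frac{243}{20} = - \frac{103}{20} \approx -5.15$)
$x = \frac{3399}{20}$ ($x = \left(-33\right) \left(- \frac{103}{20}\right) = \frac{3399}{20} \approx 169.95$)
$x - 5377 = \frac{3399}{20} - 5377 = - \frac{104141}{20}$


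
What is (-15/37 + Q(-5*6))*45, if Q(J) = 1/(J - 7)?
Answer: -720/37 ≈ -19.459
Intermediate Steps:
Q(J) = 1/(-7 + J)
(-15/37 + Q(-5*6))*45 = (-15/37 + 1/(-7 - 5*6))*45 = (-15*1/37 + 1/(-7 - 30))*45 = (-15/37 + 1/(-37))*45 = (-15/37 - 1/37)*45 = -16/37*45 = -720/37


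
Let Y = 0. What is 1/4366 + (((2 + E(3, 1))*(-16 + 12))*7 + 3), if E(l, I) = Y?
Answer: -231397/4366 ≈ -53.000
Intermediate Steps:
E(l, I) = 0
1/4366 + (((2 + E(3, 1))*(-16 + 12))*7 + 3) = 1/4366 + (((2 + 0)*(-16 + 12))*7 + 3) = 1/4366 + ((2*(-4))*7 + 3) = 1/4366 + (-8*7 + 3) = 1/4366 + (-56 + 3) = 1/4366 - 53 = -231397/4366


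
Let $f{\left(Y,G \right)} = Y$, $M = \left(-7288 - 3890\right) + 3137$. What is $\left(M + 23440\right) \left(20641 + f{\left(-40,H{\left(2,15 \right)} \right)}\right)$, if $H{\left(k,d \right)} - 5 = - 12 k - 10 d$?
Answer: $317234799$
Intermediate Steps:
$H{\left(k,d \right)} = 5 - 12 k - 10 d$ ($H{\left(k,d \right)} = 5 - \left(10 d + 12 k\right) = 5 - 12 k - 10 d$)
$M = -8041$ ($M = -11178 + 3137 = -8041$)
$\left(M + 23440\right) \left(20641 + f{\left(-40,H{\left(2,15 \right)} \right)}\right) = \left(-8041 + 23440\right) \left(20641 - 40\right) = 15399 \cdot 20601 = 317234799$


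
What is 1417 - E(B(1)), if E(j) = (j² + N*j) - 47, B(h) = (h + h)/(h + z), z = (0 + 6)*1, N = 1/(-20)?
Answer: 717327/490 ≈ 1463.9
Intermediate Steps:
N = -1/20 ≈ -0.050000
z = 6 (z = 6*1 = 6)
B(h) = 2*h/(6 + h) (B(h) = (h + h)/(h + 6) = (2*h)/(6 + h) = 2*h/(6 + h))
E(j) = -47 + j² - j/20 (E(j) = (j² - j/20) - 47 = -47 + j² - j/20)
1417 - E(B(1)) = 1417 - (-47 + (2*1/(6 + 1))² - 1/(10*(6 + 1))) = 1417 - (-47 + (2*1/7)² - 1/(10*7)) = 1417 - (-47 + (2*1*(⅐))² - 1/(10*7)) = 1417 - (-47 + (2/7)² - 1/20*2/7) = 1417 - (-47 + 4/49 - 1/70) = 1417 - 1*(-22997/490) = 1417 + 22997/490 = 717327/490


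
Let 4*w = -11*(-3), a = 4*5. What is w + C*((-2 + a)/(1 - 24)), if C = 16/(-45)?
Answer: 3923/460 ≈ 8.5283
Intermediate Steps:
a = 20
w = 33/4 (w = (-11*(-3))/4 = (¼)*33 = 33/4 ≈ 8.2500)
C = -16/45 (C = 16*(-1/45) = -16/45 ≈ -0.35556)
w + C*((-2 + a)/(1 - 24)) = 33/4 - 16*(-2 + 20)/(45*(1 - 24)) = 33/4 - 32/(5*(-23)) = 33/4 - 32*(-1)/(5*23) = 33/4 - 16/45*(-18/23) = 33/4 + 32/115 = 3923/460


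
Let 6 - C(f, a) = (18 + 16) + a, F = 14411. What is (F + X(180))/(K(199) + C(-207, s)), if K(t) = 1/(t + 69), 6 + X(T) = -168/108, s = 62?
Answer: -34741108/217071 ≈ -160.04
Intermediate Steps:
X(T) = -68/9 (X(T) = -6 - 168/108 = -6 - 168*1/108 = -6 - 14/9 = -68/9)
C(f, a) = -28 - a (C(f, a) = 6 - ((18 + 16) + a) = 6 - (34 + a) = 6 + (-34 - a) = -28 - a)
K(t) = 1/(69 + t)
(F + X(180))/(K(199) + C(-207, s)) = (14411 - 68/9)/(1/(69 + 199) + (-28 - 1*62)) = 129631/(9*(1/268 + (-28 - 62))) = 129631/(9*(1/268 - 90)) = 129631/(9*(-24119/268)) = (129631/9)*(-268/24119) = -34741108/217071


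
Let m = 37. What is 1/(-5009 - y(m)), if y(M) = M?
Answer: -1/5046 ≈ -0.00019818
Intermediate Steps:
1/(-5009 - y(m)) = 1/(-5009 - 1*37) = 1/(-5009 - 37) = 1/(-5046) = -1/5046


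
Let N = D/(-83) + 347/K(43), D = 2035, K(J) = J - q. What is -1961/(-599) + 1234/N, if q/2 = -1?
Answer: -1318842598/18800813 ≈ -70.148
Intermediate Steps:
q = -2 (q = 2*(-1) = -2)
K(J) = 2 + J (K(J) = J - 1*(-2) = J + 2 = 2 + J)
N = -62774/3735 (N = 2035/(-83) + 347/(2 + 43) = 2035*(-1/83) + 347/45 = -2035/83 + 347*(1/45) = -2035/83 + 347/45 = -62774/3735 ≈ -16.807)
-1961/(-599) + 1234/N = -1961/(-599) + 1234/(-62774/3735) = -1961*(-1/599) + 1234*(-3735/62774) = 1961/599 - 2304495/31387 = -1318842598/18800813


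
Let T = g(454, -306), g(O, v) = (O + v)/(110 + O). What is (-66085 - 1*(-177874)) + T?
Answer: 15762286/141 ≈ 1.1179e+5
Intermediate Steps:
g(O, v) = (O + v)/(110 + O)
T = 37/141 (T = (454 - 306)/(110 + 454) = 148/564 = (1/564)*148 = 37/141 ≈ 0.26241)
(-66085 - 1*(-177874)) + T = (-66085 - 1*(-177874)) + 37/141 = (-66085 + 177874) + 37/141 = 111789 + 37/141 = 15762286/141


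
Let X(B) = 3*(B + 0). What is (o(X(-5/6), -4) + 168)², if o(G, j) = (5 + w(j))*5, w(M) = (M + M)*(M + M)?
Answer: 263169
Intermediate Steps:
X(B) = 3*B
w(M) = 4*M² (w(M) = (2*M)*(2*M) = 4*M²)
o(G, j) = 25 + 20*j² (o(G, j) = (5 + 4*j²)*5 = 25 + 20*j²)
(o(X(-5/6), -4) + 168)² = ((25 + 20*(-4)²) + 168)² = ((25 + 20*16) + 168)² = ((25 + 320) + 168)² = (345 + 168)² = 513² = 263169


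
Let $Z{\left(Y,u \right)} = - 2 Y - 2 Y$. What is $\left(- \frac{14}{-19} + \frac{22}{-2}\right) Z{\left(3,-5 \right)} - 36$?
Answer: $\frac{1656}{19} \approx 87.158$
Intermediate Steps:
$Z{\left(Y,u \right)} = - 4 Y$
$\left(- \frac{14}{-19} + \frac{22}{-2}\right) Z{\left(3,-5 \right)} - 36 = \left(- \frac{14}{-19} + \frac{22}{-2}\right) \left(\left(-4\right) 3\right) - 36 = \left(\left(-14\right) \left(- \frac{1}{19}\right) + 22 \left(- \frac{1}{2}\right)\right) \left(-12\right) - 36 = \left(\frac{14}{19} - 11\right) \left(-12\right) - 36 = \left(- \frac{195}{19}\right) \left(-12\right) - 36 = \frac{2340}{19} - 36 = \frac{1656}{19}$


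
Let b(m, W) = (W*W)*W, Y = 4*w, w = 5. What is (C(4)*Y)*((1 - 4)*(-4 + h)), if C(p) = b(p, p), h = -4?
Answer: 30720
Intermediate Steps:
Y = 20 (Y = 4*5 = 20)
b(m, W) = W³ (b(m, W) = W²*W = W³)
C(p) = p³
(C(4)*Y)*((1 - 4)*(-4 + h)) = (4³*20)*((1 - 4)*(-4 - 4)) = (64*20)*(-3*(-8)) = 1280*24 = 30720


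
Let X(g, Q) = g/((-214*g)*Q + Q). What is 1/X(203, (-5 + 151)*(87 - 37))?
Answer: -317119300/203 ≈ -1.5622e+6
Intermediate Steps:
X(g, Q) = g/(Q - 214*Q*g) (X(g, Q) = g/(-214*Q*g + Q) = g/(Q - 214*Q*g))
1/X(203, (-5 + 151)*(87 - 37)) = 1/(-1*203/((-5 + 151)*(87 - 37)*(-1 + 214*203))) = 1/(-1*203/(146*50*(-1 + 43442))) = 1/(-1*203/(7300*43441)) = 1/(-1*203*1/7300*1/43441) = 1/(-203/317119300) = -317119300/203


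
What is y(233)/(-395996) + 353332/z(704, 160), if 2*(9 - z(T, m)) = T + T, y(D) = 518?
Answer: -69959209341/137608610 ≈ -508.39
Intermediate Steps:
z(T, m) = 9 - T (z(T, m) = 9 - (T + T)/2 = 9 - T)
y(233)/(-395996) + 353332/z(704, 160) = 518/(-395996) + 353332/(9 - 1*704) = 518*(-1/395996) + 353332/(9 - 704) = -259/197998 + 353332/(-695) = -259/197998 + 353332*(-1/695) = -259/197998 - 353332/695 = -69959209341/137608610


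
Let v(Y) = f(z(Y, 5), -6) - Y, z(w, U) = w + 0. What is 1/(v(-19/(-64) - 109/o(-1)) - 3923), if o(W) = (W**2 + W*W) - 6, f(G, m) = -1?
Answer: -64/252899 ≈ -0.00025307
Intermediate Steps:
z(w, U) = w
o(W) = -6 + 2*W**2 (o(W) = (W**2 + W**2) - 6 = 2*W**2 - 6 = -6 + 2*W**2)
v(Y) = -1 - Y
1/(v(-19/(-64) - 109/o(-1)) - 3923) = 1/((-1 - (-19/(-64) - 109/(-6 + 2*(-1)**2))) - 3923) = 1/((-1 - (-19*(-1/64) - 109/(-6 + 2*1))) - 3923) = 1/((-1 - (19/64 - 109/(-6 + 2))) - 3923) = 1/((-1 - (19/64 - 109/(-4))) - 3923) = 1/((-1 - (19/64 - 109*(-1/4))) - 3923) = 1/((-1 - (19/64 + 109/4)) - 3923) = 1/((-1 - 1*1763/64) - 3923) = 1/((-1 - 1763/64) - 3923) = 1/(-1827/64 - 3923) = 1/(-252899/64) = -64/252899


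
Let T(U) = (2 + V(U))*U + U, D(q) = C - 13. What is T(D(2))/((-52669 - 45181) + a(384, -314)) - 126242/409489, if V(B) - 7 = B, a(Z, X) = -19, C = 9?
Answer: -4115116854/13358759647 ≈ -0.30805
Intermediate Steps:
V(B) = 7 + B
D(q) = -4 (D(q) = 9 - 13 = -4)
T(U) = U + U*(9 + U) (T(U) = (2 + (7 + U))*U + U = (9 + U)*U + U = U*(9 + U) + U = U + U*(9 + U))
T(D(2))/((-52669 - 45181) + a(384, -314)) - 126242/409489 = (-4*(10 - 4))/((-52669 - 45181) - 19) - 126242/409489 = (-4*6)/(-97850 - 19) - 126242*1/409489 = -24/(-97869) - 126242/409489 = -24*(-1/97869) - 126242/409489 = 8/32623 - 126242/409489 = -4115116854/13358759647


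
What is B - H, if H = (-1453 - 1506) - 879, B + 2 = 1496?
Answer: 5332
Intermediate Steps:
B = 1494 (B = -2 + 1496 = 1494)
H = -3838 (H = -2959 - 879 = -3838)
B - H = 1494 - 1*(-3838) = 1494 + 3838 = 5332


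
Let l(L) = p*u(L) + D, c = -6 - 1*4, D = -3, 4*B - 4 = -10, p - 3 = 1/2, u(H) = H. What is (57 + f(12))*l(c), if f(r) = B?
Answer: -2109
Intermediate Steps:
p = 7/2 (p = 3 + 1/2 = 7/2 ≈ 3.5000)
B = -3/2 (B = 1 + (1/4)*(-10) = 1 - 5/2 = -3/2 ≈ -1.5000)
f(r) = -3/2
c = -10 (c = -6 - 4 = -10)
l(L) = -3 + 7*L/2 (l(L) = 7*L/2 - 3 = -3 + 7*L/2)
(57 + f(12))*l(c) = (57 - 3/2)*(-3 + (7/2)*(-10)) = 111*(-3 - 35)/2 = (111/2)*(-38) = -2109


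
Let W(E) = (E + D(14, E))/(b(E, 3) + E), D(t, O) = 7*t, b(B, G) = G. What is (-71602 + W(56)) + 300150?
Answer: 13484486/59 ≈ 2.2855e+5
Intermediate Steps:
W(E) = (98 + E)/(3 + E) (W(E) = (E + 7*14)/(3 + E) = (E + 98)/(3 + E) = (98 + E)/(3 + E))
(-71602 + W(56)) + 300150 = (-71602 + (98 + 56)/(3 + 56)) + 300150 = (-71602 + 154/59) + 300150 = -4224364/59 + 300150 = 13484486/59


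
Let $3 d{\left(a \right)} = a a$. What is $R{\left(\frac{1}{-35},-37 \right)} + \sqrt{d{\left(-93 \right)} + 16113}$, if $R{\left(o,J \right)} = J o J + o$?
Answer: $- \frac{274}{7} + 2 \sqrt{4749} \approx 98.683$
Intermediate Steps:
$d{\left(a \right)} = \frac{a^{2}}{3}$ ($d{\left(a \right)} = \frac{a a}{3} = \frac{a^{2}}{3}$)
$R{\left(o,J \right)} = o + o J^{2}$ ($R{\left(o,J \right)} = o J^{2} + o = o + o J^{2}$)
$R{\left(\frac{1}{-35},-37 \right)} + \sqrt{d{\left(-93 \right)} + 16113} = \frac{1 + \left(-37\right)^{2}}{-35} + \sqrt{\frac{\left(-93\right)^{2}}{3} + 16113} = - \frac{1 + 1369}{35} + \sqrt{\frac{1}{3} \cdot 8649 + 16113} = \left(- \frac{1}{35}\right) 1370 + \sqrt{2883 + 16113} = - \frac{274}{7} + \sqrt{18996} = - \frac{274}{7} + 2 \sqrt{4749}$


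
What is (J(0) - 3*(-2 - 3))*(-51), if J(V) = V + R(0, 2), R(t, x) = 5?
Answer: -1020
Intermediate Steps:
J(V) = 5 + V (J(V) = V + 5 = 5 + V)
(J(0) - 3*(-2 - 3))*(-51) = ((5 + 0) - 3*(-2 - 3))*(-51) = (5 - 3*(-5))*(-51) = (5 + 15)*(-51) = 20*(-51) = -1020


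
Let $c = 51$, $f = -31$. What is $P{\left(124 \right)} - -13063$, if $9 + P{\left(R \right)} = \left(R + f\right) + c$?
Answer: $13198$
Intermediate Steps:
$P{\left(R \right)} = 11 + R$ ($P{\left(R \right)} = -9 + \left(\left(R - 31\right) + 51\right) = -9 + \left(\left(-31 + R\right) + 51\right) = -9 + \left(20 + R\right) = 11 + R$)
$P{\left(124 \right)} - -13063 = \left(11 + 124\right) - -13063 = 135 + 13063 = 13198$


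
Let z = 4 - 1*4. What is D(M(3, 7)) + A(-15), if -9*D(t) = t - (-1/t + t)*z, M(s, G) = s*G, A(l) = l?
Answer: -52/3 ≈ -17.333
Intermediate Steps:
z = 0 (z = 4 - 4 = 0)
M(s, G) = G*s
D(t) = -t/9 (D(t) = -(t - (-1/t + t)*0)/9 = -(t - (t - 1/t)*0)/9 = -(t - 1*0)/9 = -(t + 0)/9 = -t/9)
D(M(3, 7)) + A(-15) = -7*3/9 - 15 = -⅑*21 - 15 = -7/3 - 15 = -52/3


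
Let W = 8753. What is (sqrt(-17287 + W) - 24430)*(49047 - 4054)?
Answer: -1099178990 + 44993*I*sqrt(8534) ≈ -1.0992e+9 + 4.1564e+6*I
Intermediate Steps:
(sqrt(-17287 + W) - 24430)*(49047 - 4054) = (sqrt(-17287 + 8753) - 24430)*(49047 - 4054) = (sqrt(-8534) - 24430)*44993 = (I*sqrt(8534) - 24430)*44993 = (-24430 + I*sqrt(8534))*44993 = -1099178990 + 44993*I*sqrt(8534)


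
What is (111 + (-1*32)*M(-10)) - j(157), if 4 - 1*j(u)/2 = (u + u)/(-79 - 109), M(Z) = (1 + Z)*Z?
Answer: -130676/47 ≈ -2780.3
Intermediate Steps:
M(Z) = Z*(1 + Z)
j(u) = 8 + u/47 (j(u) = 8 - 2*(u + u)/(-79 - 109) = 8 - 2*2*u/(-188) = 8 - 2*2*u*(-1)/188 = 8 - (-1)*u/47 = 8 + u/47)
(111 + (-1*32)*M(-10)) - j(157) = (111 + (-1*32)*(-10*(1 - 10))) - (8 + (1/47)*157) = (111 - (-320)*(-9)) - (8 + 157/47) = (111 - 32*90) - 1*533/47 = (111 - 2880) - 533/47 = -2769 - 533/47 = -130676/47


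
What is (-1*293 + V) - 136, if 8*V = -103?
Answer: -3535/8 ≈ -441.88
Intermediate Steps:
V = -103/8 (V = (⅛)*(-103) = -103/8 ≈ -12.875)
(-1*293 + V) - 136 = (-1*293 - 103/8) - 136 = (-293 - 103/8) - 136 = -2447/8 - 136 = -3535/8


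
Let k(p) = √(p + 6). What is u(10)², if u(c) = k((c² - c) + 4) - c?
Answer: 0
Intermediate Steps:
k(p) = √(6 + p)
u(c) = √(10 + c² - c) - c (u(c) = √(6 + ((c² - c) + 4)) - c = √(6 + (4 + c² - c)) - c = √(10 + c² - c) - c)
u(10)² = (√(10 + 10² - 1*10) - 1*10)² = (√(10 + 100 - 10) - 10)² = (√100 - 10)² = (10 - 10)² = 0² = 0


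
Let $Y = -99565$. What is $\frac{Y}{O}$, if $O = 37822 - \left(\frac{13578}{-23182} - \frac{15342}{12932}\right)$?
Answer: $- \frac{7462138478390}{2834793601967} \approx -2.6323$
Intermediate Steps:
$O = \frac{2834793601967}{74947406}$ ($O = 37822 - \left(13578 \left(- \frac{1}{23182}\right) - \frac{7671}{6466}\right) = 37822 - \left(- \frac{6789}{11591} - \frac{7671}{6466}\right) = 37822 - - \frac{132812235}{74947406} = 37822 + \frac{132812235}{74947406} = \frac{2834793601967}{74947406} \approx 37824.0$)
$\frac{Y}{O} = - \frac{99565}{\frac{2834793601967}{74947406}} = \left(-99565\right) \frac{74947406}{2834793601967} = - \frac{7462138478390}{2834793601967}$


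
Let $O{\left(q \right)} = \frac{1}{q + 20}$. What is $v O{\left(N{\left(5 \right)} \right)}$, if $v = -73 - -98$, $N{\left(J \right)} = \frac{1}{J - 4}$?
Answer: $\frac{25}{21} \approx 1.1905$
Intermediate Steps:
$N{\left(J \right)} = \frac{1}{-4 + J}$
$O{\left(q \right)} = \frac{1}{20 + q}$
$v = 25$ ($v = -73 + 98 = 25$)
$v O{\left(N{\left(5 \right)} \right)} = \frac{25}{20 + \frac{1}{-4 + 5}} = \frac{25}{20 + 1^{-1}} = \frac{25}{20 + 1} = \frac{25}{21}$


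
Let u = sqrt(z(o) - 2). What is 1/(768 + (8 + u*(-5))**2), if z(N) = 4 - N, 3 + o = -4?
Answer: 1/817 ≈ 0.0012240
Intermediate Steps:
o = -7 (o = -3 - 4 = -7)
u = 3 (u = sqrt((4 - 1*(-7)) - 2) = sqrt((4 + 7) - 2) = sqrt(11 - 2) = sqrt(9) = 3)
1/(768 + (8 + u*(-5))**2) = 1/(768 + (8 + 3*(-5))**2) = 1/(768 + (8 - 15)**2) = 1/(768 + (-7)**2) = 1/(768 + 49) = 1/817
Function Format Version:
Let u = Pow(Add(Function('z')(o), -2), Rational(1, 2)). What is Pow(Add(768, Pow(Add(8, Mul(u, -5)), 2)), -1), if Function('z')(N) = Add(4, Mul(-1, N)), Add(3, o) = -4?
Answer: Rational(1, 817) ≈ 0.0012240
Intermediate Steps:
o = -7 (o = Add(-3, -4) = -7)
u = 3 (u = Pow(Add(Add(4, Mul(-1, -7)), -2), Rational(1, 2)) = Pow(Add(Add(4, 7), -2), Rational(1, 2)) = Pow(Add(11, -2), Rational(1, 2)) = Pow(9, Rational(1, 2)) = 3)
Pow(Add(768, Pow(Add(8, Mul(u, -5)), 2)), -1) = Pow(Add(768, Pow(Add(8, Mul(3, -5)), 2)), -1) = Pow(Add(768, Pow(Add(8, -15), 2)), -1) = Pow(Add(768, Pow(-7, 2)), -1) = Pow(Add(768, 49), -1) = Pow(817, -1) = Rational(1, 817)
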